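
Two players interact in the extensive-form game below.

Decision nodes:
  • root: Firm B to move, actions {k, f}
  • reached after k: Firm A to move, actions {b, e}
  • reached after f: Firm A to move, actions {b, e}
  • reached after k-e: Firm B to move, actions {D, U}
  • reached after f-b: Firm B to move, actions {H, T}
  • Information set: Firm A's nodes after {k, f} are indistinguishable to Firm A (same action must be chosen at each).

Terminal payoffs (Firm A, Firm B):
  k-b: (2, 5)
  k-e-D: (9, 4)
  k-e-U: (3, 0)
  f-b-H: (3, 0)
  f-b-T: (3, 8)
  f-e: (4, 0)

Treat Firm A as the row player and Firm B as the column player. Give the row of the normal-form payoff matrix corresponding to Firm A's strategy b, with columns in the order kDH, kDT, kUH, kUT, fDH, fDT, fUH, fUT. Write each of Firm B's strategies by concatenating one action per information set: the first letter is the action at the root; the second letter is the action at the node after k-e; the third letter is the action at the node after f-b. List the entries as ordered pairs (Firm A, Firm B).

vs kDH: Firm B plays k → Firm A plays b at [k] → (2, 5)
vs kDT: Firm B plays k → Firm A plays b at [k] → (2, 5)
vs kUH: Firm B plays k → Firm A plays b at [k] → (2, 5)
vs kUT: Firm B plays k → Firm A plays b at [k] → (2, 5)
vs fDH: Firm B plays f → Firm A plays b at [f] → Firm B plays H at [f-b] → (3, 0)
vs fDT: Firm B plays f → Firm A plays b at [f] → Firm B plays T at [f-b] → (3, 8)
vs fUH: Firm B plays f → Firm A plays b at [f] → Firm B plays H at [f-b] → (3, 0)
vs fUT: Firm B plays f → Firm A plays b at [f] → Firm B plays T at [f-b] → (3, 8)

(2,5) (2,5) (2,5) (2,5) (3,0) (3,8) (3,0) (3,8)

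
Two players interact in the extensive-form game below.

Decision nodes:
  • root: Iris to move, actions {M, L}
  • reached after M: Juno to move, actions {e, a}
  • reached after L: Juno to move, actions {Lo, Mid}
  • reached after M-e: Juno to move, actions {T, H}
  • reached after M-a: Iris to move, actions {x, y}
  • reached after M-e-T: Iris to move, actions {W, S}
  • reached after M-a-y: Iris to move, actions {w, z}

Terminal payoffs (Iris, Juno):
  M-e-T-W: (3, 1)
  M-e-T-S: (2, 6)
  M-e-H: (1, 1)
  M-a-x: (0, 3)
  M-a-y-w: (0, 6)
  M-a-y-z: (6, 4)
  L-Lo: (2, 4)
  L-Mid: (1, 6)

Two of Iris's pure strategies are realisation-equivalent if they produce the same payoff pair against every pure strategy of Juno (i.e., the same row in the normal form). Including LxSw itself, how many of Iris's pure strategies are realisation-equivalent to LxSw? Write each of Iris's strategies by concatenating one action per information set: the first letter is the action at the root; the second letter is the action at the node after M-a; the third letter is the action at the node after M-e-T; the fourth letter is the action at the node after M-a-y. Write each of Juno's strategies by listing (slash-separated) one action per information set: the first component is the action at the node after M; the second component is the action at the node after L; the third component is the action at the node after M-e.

8

Row for LxSw (columns e/Lo/T, e/Lo/H, e/Mid/T, e/Mid/H, a/Lo/T, a/Lo/H, a/Mid/T, a/Mid/H): (2,4) (2,4) (1,6) (1,6) (2,4) (2,4) (1,6) (1,6).
Under LxSw, Iris's choice at the node after M-a and at the node after M-e-T and at the node after M-a-y can never be reached regardless of what Juno does, so varying those choices leaves every outcome unchanged.
Holding the reachable choices fixed and varying the unreachable ones freely already gives 2 × 2 × 2 = 8 equivalent strategies.
No other strategy reproduces this row, so those 8 are the full class: LxWw, LxWz, LxSw, LxSz, LyWw, LyWz, LySw, LySz.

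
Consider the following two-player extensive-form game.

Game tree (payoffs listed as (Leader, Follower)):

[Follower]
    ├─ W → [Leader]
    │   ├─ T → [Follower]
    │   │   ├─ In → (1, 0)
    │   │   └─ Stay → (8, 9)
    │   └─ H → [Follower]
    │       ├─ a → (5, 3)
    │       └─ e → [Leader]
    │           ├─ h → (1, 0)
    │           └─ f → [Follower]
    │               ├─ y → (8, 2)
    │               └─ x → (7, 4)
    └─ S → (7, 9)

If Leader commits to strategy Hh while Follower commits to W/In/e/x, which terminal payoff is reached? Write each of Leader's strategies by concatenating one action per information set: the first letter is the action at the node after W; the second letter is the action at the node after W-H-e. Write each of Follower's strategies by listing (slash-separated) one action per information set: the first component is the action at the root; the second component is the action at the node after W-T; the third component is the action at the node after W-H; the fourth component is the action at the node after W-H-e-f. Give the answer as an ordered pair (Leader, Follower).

Trace the play path from the root:
  Follower plays W
  Leader plays H at [W]
  Follower plays e at [W-H]
  Leader plays h at [W-H-e]
→ terminal payoff (1, 0).
(Follower's choice at the node after W-T is never reached on this path, so it doesn't affect the outcome.)

(1, 0)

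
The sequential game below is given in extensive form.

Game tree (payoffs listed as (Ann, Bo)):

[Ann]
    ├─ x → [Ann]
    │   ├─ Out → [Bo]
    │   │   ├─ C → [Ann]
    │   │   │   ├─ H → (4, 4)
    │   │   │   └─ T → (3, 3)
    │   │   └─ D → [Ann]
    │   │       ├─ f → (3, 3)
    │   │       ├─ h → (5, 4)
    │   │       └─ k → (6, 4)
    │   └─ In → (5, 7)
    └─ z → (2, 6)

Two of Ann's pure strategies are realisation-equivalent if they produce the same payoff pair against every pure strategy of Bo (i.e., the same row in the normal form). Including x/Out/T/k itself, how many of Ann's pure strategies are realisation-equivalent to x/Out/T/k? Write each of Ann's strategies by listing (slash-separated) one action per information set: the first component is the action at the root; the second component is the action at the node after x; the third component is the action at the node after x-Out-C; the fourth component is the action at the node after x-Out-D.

1

Row for x/Out/T/k (columns C, D): (3,3) (6,4).
Every one of Ann's information sets is on the play path for some reply by Bo when Ann follows x/Out/T/k.
Changing the action at any of them therefore changes at least one column, so only x/Out/T/k itself gives this row.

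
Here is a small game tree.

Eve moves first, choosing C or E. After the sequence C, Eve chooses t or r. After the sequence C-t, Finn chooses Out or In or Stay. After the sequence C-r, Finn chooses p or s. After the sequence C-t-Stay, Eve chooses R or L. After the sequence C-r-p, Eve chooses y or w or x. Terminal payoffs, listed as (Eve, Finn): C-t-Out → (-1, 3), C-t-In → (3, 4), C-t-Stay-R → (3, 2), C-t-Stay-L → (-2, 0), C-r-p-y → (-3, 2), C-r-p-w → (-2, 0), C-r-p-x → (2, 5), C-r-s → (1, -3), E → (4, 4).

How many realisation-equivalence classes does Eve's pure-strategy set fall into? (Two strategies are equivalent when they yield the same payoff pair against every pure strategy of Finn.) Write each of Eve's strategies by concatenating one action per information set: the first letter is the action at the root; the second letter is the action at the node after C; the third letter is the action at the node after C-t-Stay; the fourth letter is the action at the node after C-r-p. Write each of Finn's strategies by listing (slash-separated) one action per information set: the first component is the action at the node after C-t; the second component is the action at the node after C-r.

6

Eve has 24 pure strategies: CtRy, CtRw, CtRx, CtLy, CtLw, CtLx, CrRy, CrRw, CrRx, CrLy, CrLw, CrLx, EtRy, EtRw, EtRx, EtLy, EtLw, EtLx, ErRy, ErRw, ErRx, ErLy, ErLw, ErLx. Columns: Out/p, Out/s, In/p, In/s, Stay/p, Stay/s.
{CtRy, CtRw, CtRx} → row (-1,3) (-1,3) (3,4) (3,4) (3,2) (3,2)
{CtLy, CtLw, CtLx} → row (-1,3) (-1,3) (3,4) (3,4) (-2,0) (-2,0)
{CrRy, CrLy} → row (-3,2) (1,-3) (-3,2) (1,-3) (-3,2) (1,-3)
{CrRw, CrLw} → row (-2,0) (1,-3) (-2,0) (1,-3) (-2,0) (1,-3)
{CrRx, CrLx} → row (2,5) (1,-3) (2,5) (1,-3) (2,5) (1,-3)
{EtRy, EtRw, EtRx, EtLy, EtLw, EtLx, ErRy, ErRw, ErRx, ErLy, ErLw, ErLx} → row (4,4) (4,4) (4,4) (4,4) (4,4) (4,4)
That's 6 distinct rows out of 24 strategies.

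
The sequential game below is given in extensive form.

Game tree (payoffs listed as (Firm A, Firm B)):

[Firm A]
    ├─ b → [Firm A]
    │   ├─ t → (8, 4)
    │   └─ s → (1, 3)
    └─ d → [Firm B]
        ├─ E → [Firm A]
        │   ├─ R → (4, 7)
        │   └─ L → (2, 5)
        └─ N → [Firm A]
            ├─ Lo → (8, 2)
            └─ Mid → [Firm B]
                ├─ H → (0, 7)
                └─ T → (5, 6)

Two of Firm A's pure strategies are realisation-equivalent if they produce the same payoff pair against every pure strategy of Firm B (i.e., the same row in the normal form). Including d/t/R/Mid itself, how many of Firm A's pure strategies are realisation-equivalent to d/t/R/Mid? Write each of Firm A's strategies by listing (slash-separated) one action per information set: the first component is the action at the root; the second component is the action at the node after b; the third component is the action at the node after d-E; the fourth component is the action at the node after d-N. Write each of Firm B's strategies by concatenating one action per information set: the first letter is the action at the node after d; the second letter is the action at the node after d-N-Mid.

2

Row for d/t/R/Mid (columns EH, ET, NH, NT): (4,7) (4,7) (0,7) (5,6).
Under d/t/R/Mid, Firm A's choice at the node after b can never be reached regardless of what Firm B does, so varying those choices leaves every outcome unchanged.
Holding the reachable choices fixed and varying the unreachable one freely already gives 2 equivalent strategies.
No other strategy reproduces this row, so those 2 are the full class: d/t/R/Mid, d/s/R/Mid.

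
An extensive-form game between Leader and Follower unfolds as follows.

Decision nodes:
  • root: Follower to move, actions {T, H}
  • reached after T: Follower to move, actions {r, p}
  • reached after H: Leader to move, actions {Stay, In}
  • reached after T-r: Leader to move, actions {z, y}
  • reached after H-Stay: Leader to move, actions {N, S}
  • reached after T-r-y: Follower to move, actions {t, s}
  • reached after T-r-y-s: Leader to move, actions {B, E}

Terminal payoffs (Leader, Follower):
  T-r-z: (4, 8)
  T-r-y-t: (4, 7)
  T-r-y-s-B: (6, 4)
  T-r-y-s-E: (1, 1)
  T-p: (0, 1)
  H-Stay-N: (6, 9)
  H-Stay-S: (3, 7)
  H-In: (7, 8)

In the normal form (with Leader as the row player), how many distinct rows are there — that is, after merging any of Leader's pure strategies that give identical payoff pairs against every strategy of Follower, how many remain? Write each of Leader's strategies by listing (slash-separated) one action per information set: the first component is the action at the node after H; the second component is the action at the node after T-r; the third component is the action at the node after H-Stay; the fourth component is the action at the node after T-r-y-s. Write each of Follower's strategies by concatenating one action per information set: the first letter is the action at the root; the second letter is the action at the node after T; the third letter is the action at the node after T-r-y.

9

Leader has 16 pure strategies: Stay/z/N/B, Stay/z/N/E, Stay/z/S/B, Stay/z/S/E, Stay/y/N/B, Stay/y/N/E, Stay/y/S/B, Stay/y/S/E, In/z/N/B, In/z/N/E, In/z/S/B, In/z/S/E, In/y/N/B, In/y/N/E, In/y/S/B, In/y/S/E. Columns: Trt, Trs, Tpt, Tps, Hrt, Hrs, Hpt, Hps.
{Stay/z/N/B, Stay/z/N/E} → row (4,8) (4,8) (0,1) (0,1) (6,9) (6,9) (6,9) (6,9)
{Stay/z/S/B, Stay/z/S/E} → row (4,8) (4,8) (0,1) (0,1) (3,7) (3,7) (3,7) (3,7)
{Stay/y/N/B} → row (4,7) (6,4) (0,1) (0,1) (6,9) (6,9) (6,9) (6,9)
{Stay/y/N/E} → row (4,7) (1,1) (0,1) (0,1) (6,9) (6,9) (6,9) (6,9)
{Stay/y/S/B} → row (4,7) (6,4) (0,1) (0,1) (3,7) (3,7) (3,7) (3,7)
{Stay/y/S/E} → row (4,7) (1,1) (0,1) (0,1) (3,7) (3,7) (3,7) (3,7)
{In/z/N/B, In/z/N/E, In/z/S/B, In/z/S/E} → row (4,8) (4,8) (0,1) (0,1) (7,8) (7,8) (7,8) (7,8)
{In/y/N/B, In/y/S/B} → row (4,7) (6,4) (0,1) (0,1) (7,8) (7,8) (7,8) (7,8)
{In/y/N/E, In/y/S/E} → row (4,7) (1,1) (0,1) (0,1) (7,8) (7,8) (7,8) (7,8)
That's 9 distinct rows out of 16 strategies.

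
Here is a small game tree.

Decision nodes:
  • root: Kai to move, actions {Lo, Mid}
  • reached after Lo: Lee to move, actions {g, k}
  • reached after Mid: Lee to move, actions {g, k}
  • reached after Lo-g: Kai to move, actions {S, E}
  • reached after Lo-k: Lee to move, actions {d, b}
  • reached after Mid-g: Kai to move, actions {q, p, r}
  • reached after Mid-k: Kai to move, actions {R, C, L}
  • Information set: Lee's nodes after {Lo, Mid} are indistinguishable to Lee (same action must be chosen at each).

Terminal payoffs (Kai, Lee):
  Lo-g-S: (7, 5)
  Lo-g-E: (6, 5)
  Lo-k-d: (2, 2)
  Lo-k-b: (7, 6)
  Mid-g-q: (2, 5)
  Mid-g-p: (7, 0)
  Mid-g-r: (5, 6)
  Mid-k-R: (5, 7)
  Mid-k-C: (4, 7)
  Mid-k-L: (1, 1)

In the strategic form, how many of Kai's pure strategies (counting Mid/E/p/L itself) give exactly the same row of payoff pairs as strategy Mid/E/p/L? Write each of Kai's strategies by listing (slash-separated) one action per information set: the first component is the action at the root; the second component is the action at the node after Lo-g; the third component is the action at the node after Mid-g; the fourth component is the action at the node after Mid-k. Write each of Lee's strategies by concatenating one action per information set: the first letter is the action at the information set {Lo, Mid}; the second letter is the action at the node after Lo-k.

Row for Mid/E/p/L (columns gd, gb, kd, kb): (7,0) (7,0) (1,1) (1,1).
Under Mid/E/p/L, Kai's choice at the node after Lo-g can never be reached regardless of what Lee does, so varying those choices leaves every outcome unchanged.
Holding the reachable choices fixed and varying the unreachable one freely already gives 2 equivalent strategies.
No other strategy reproduces this row, so those 2 are the full class: Mid/S/p/L, Mid/E/p/L.

2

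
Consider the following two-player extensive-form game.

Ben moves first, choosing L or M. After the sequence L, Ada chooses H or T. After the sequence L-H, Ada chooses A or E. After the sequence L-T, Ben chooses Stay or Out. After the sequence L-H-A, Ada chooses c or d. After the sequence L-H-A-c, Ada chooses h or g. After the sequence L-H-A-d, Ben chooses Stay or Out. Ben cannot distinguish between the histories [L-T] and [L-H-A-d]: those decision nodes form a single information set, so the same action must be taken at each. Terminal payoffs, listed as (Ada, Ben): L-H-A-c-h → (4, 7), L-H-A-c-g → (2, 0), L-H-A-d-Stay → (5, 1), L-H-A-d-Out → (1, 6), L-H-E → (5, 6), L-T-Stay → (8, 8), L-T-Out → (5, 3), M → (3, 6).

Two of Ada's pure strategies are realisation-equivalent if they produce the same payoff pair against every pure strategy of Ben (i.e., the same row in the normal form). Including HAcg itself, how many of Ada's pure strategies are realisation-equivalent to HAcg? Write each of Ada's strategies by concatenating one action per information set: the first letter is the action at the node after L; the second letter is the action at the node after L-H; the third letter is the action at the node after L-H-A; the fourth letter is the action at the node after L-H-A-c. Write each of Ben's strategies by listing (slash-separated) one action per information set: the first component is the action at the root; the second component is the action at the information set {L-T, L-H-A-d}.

Row for HAcg (columns L/Stay, L/Out, M/Stay, M/Out): (2,0) (2,0) (3,6) (3,6).
Every one of Ada's information sets is on the play path for some reply by Ben when Ada follows HAcg.
Changing the action at any of them therefore changes at least one column, so only HAcg itself gives this row.

1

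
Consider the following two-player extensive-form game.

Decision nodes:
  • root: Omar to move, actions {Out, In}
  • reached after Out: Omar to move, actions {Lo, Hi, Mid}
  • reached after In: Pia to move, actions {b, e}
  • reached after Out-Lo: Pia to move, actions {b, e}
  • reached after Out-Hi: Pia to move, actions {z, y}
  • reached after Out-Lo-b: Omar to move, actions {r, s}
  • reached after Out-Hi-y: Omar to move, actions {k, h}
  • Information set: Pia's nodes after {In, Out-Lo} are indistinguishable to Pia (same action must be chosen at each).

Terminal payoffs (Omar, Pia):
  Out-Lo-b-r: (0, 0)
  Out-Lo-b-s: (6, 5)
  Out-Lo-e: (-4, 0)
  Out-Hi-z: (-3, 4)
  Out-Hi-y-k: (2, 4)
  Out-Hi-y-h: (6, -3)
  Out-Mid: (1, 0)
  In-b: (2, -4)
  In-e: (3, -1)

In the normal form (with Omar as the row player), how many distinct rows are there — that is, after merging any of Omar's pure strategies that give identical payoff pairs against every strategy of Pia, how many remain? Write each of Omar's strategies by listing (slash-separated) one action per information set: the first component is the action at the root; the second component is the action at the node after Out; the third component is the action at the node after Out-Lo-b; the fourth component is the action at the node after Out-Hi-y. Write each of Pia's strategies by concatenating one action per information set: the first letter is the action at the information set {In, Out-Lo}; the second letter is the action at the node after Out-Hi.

6

Omar has 24 pure strategies: Out/Lo/r/k, Out/Lo/r/h, Out/Lo/s/k, Out/Lo/s/h, Out/Hi/r/k, Out/Hi/r/h, Out/Hi/s/k, Out/Hi/s/h, Out/Mid/r/k, Out/Mid/r/h, Out/Mid/s/k, Out/Mid/s/h, In/Lo/r/k, In/Lo/r/h, In/Lo/s/k, In/Lo/s/h, In/Hi/r/k, In/Hi/r/h, In/Hi/s/k, In/Hi/s/h, In/Mid/r/k, In/Mid/r/h, In/Mid/s/k, In/Mid/s/h. Columns: bz, by, ez, ey.
{Out/Lo/r/k, Out/Lo/r/h} → row (0,0) (0,0) (-4,0) (-4,0)
{Out/Lo/s/k, Out/Lo/s/h} → row (6,5) (6,5) (-4,0) (-4,0)
{Out/Hi/r/k, Out/Hi/s/k} → row (-3,4) (2,4) (-3,4) (2,4)
{Out/Hi/r/h, Out/Hi/s/h} → row (-3,4) (6,-3) (-3,4) (6,-3)
{Out/Mid/r/k, Out/Mid/r/h, Out/Mid/s/k, Out/Mid/s/h} → row (1,0) (1,0) (1,0) (1,0)
{In/Lo/r/k, In/Lo/r/h, In/Lo/s/k, In/Lo/s/h, In/Hi/r/k, In/Hi/r/h, In/Hi/s/k, In/Hi/s/h, In/Mid/r/k, In/Mid/r/h, In/Mid/s/k, In/Mid/s/h} → row (2,-4) (2,-4) (3,-1) (3,-1)
That's 6 distinct rows out of 24 strategies.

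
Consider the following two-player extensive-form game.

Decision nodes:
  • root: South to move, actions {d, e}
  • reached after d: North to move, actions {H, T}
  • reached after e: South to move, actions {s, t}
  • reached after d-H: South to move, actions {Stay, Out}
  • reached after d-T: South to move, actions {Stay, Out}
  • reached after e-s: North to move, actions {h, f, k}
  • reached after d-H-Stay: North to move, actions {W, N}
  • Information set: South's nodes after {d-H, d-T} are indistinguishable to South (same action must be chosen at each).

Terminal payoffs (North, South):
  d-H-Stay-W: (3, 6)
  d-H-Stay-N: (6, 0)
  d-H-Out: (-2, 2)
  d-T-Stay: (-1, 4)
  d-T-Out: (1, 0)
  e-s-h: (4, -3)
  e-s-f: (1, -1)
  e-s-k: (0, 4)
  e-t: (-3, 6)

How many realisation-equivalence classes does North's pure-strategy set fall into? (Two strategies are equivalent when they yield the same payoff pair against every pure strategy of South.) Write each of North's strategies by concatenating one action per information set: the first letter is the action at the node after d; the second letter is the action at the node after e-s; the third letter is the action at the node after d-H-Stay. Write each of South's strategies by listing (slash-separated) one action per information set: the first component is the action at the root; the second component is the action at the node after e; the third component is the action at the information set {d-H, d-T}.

North has 12 pure strategies: HhW, HhN, HfW, HfN, HkW, HkN, ThW, ThN, TfW, TfN, TkW, TkN. Columns: d/s/Stay, d/s/Out, d/t/Stay, d/t/Out, e/s/Stay, e/s/Out, e/t/Stay, e/t/Out.
{HhW} → row (3,6) (-2,2) (3,6) (-2,2) (4,-3) (4,-3) (-3,6) (-3,6)
{HhN} → row (6,0) (-2,2) (6,0) (-2,2) (4,-3) (4,-3) (-3,6) (-3,6)
{HfW} → row (3,6) (-2,2) (3,6) (-2,2) (1,-1) (1,-1) (-3,6) (-3,6)
{HfN} → row (6,0) (-2,2) (6,0) (-2,2) (1,-1) (1,-1) (-3,6) (-3,6)
{HkW} → row (3,6) (-2,2) (3,6) (-2,2) (0,4) (0,4) (-3,6) (-3,6)
{HkN} → row (6,0) (-2,2) (6,0) (-2,2) (0,4) (0,4) (-3,6) (-3,6)
{ThW, ThN} → row (-1,4) (1,0) (-1,4) (1,0) (4,-3) (4,-3) (-3,6) (-3,6)
{TfW, TfN} → row (-1,4) (1,0) (-1,4) (1,0) (1,-1) (1,-1) (-3,6) (-3,6)
{TkW, TkN} → row (-1,4) (1,0) (-1,4) (1,0) (0,4) (0,4) (-3,6) (-3,6)
That's 9 distinct rows out of 12 strategies.

9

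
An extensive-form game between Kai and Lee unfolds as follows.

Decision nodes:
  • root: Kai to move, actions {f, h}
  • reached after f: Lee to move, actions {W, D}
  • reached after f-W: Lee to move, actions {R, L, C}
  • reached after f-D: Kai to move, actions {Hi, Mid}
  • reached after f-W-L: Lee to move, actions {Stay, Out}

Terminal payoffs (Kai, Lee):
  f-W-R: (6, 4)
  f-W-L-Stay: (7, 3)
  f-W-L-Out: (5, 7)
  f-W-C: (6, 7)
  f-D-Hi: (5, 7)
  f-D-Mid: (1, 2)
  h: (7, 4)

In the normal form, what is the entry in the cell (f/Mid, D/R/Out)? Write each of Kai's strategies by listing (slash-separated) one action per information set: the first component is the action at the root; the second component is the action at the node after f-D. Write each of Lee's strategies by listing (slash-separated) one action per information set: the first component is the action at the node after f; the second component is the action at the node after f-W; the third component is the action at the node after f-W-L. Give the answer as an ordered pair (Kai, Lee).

(1, 2)

Trace the play path from the root:
  Kai plays f
  Lee plays D at [f]
  Kai plays Mid at [f-D]
→ terminal payoff (1, 2).
(Lee's choice at the node after f-W is never reached on this path, so it doesn't affect the outcome.)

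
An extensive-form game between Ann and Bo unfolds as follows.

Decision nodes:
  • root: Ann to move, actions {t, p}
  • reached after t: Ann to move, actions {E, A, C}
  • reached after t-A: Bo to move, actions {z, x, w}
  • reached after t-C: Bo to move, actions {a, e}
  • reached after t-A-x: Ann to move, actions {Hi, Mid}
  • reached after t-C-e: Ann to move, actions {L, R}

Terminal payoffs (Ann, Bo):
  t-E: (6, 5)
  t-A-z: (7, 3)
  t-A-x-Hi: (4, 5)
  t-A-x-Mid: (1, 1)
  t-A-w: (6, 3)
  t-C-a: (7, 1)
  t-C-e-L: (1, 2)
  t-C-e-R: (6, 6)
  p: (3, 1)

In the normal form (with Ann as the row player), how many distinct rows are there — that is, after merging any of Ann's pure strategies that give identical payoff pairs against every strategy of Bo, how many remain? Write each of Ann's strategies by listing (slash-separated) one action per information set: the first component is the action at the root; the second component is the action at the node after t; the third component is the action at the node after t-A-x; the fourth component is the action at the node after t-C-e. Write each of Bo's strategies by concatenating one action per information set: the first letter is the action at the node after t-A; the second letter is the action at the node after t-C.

6

Ann has 24 pure strategies: t/E/Hi/L, t/E/Hi/R, t/E/Mid/L, t/E/Mid/R, t/A/Hi/L, t/A/Hi/R, t/A/Mid/L, t/A/Mid/R, t/C/Hi/L, t/C/Hi/R, t/C/Mid/L, t/C/Mid/R, p/E/Hi/L, p/E/Hi/R, p/E/Mid/L, p/E/Mid/R, p/A/Hi/L, p/A/Hi/R, p/A/Mid/L, p/A/Mid/R, p/C/Hi/L, p/C/Hi/R, p/C/Mid/L, p/C/Mid/R. Columns: za, ze, xa, xe, wa, we.
{t/E/Hi/L, t/E/Hi/R, t/E/Mid/L, t/E/Mid/R} → row (6,5) (6,5) (6,5) (6,5) (6,5) (6,5)
{t/A/Hi/L, t/A/Hi/R} → row (7,3) (7,3) (4,5) (4,5) (6,3) (6,3)
{t/A/Mid/L, t/A/Mid/R} → row (7,3) (7,3) (1,1) (1,1) (6,3) (6,3)
{t/C/Hi/L, t/C/Mid/L} → row (7,1) (1,2) (7,1) (1,2) (7,1) (1,2)
{t/C/Hi/R, t/C/Mid/R} → row (7,1) (6,6) (7,1) (6,6) (7,1) (6,6)
{p/E/Hi/L, p/E/Hi/R, p/E/Mid/L, p/E/Mid/R, p/A/Hi/L, p/A/Hi/R, p/A/Mid/L, p/A/Mid/R, p/C/Hi/L, p/C/Hi/R, p/C/Mid/L, p/C/Mid/R} → row (3,1) (3,1) (3,1) (3,1) (3,1) (3,1)
That's 6 distinct rows out of 24 strategies.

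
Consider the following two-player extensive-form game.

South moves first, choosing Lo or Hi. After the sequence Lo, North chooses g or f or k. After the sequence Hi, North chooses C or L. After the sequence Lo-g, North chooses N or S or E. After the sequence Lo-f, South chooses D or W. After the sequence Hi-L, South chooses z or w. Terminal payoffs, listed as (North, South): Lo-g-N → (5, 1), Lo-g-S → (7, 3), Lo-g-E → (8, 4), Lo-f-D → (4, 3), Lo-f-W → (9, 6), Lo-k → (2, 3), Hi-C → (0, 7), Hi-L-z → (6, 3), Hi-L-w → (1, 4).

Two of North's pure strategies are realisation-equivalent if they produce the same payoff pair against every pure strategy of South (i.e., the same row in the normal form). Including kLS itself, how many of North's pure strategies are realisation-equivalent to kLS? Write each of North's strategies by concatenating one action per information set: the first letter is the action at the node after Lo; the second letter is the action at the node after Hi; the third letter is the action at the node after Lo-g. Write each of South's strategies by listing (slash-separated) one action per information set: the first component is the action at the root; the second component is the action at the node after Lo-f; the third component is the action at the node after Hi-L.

Row for kLS (columns Lo/D/z, Lo/D/w, Lo/W/z, Lo/W/w, Hi/D/z, Hi/D/w, Hi/W/z, Hi/W/w): (2,3) (2,3) (2,3) (2,3) (6,3) (1,4) (6,3) (1,4).
Under kLS, North's choice at the node after Lo-g can never be reached regardless of what South does, so varying those choices leaves every outcome unchanged.
Holding the reachable choices fixed and varying the unreachable one freely already gives 3 equivalent strategies.
No other strategy reproduces this row, so those 3 are the full class: kLN, kLS, kLE.

3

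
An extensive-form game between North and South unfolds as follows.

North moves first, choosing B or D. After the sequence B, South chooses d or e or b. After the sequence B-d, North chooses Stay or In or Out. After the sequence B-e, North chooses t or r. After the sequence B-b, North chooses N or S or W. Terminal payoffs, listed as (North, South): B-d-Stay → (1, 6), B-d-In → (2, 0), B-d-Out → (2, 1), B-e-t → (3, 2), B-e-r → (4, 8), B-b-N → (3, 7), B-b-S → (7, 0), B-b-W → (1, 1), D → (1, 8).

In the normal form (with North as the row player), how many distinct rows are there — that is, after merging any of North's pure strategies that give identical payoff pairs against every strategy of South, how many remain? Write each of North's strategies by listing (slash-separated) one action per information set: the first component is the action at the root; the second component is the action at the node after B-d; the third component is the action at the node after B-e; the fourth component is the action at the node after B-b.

North has 36 pure strategies: B/Stay/t/N, B/Stay/t/S, B/Stay/t/W, B/Stay/r/N, B/Stay/r/S, B/Stay/r/W, B/In/t/N, B/In/t/S, B/In/t/W, B/In/r/N, B/In/r/S, B/In/r/W, B/Out/t/N, B/Out/t/S, B/Out/t/W, B/Out/r/N, B/Out/r/S, B/Out/r/W, D/Stay/t/N, D/Stay/t/S, D/Stay/t/W, D/Stay/r/N, D/Stay/r/S, D/Stay/r/W, D/In/t/N, D/In/t/S, D/In/t/W, D/In/r/N, D/In/r/S, D/In/r/W, D/Out/t/N, D/Out/t/S, D/Out/t/W, D/Out/r/N, D/Out/r/S, D/Out/r/W. Columns: d, e, b.
{B/Stay/t/N} → row (1,6) (3,2) (3,7)
{B/Stay/t/S} → row (1,6) (3,2) (7,0)
{B/Stay/t/W} → row (1,6) (3,2) (1,1)
{B/Stay/r/N} → row (1,6) (4,8) (3,7)
{B/Stay/r/S} → row (1,6) (4,8) (7,0)
{B/Stay/r/W} → row (1,6) (4,8) (1,1)
{B/In/t/N} → row (2,0) (3,2) (3,7)
{B/In/t/S} → row (2,0) (3,2) (7,0)
{B/In/t/W} → row (2,0) (3,2) (1,1)
{B/In/r/N} → row (2,0) (4,8) (3,7)
{B/In/r/S} → row (2,0) (4,8) (7,0)
{B/In/r/W} → row (2,0) (4,8) (1,1)
{B/Out/t/N} → row (2,1) (3,2) (3,7)
{B/Out/t/S} → row (2,1) (3,2) (7,0)
{B/Out/t/W} → row (2,1) (3,2) (1,1)
{B/Out/r/N} → row (2,1) (4,8) (3,7)
{B/Out/r/S} → row (2,1) (4,8) (7,0)
{B/Out/r/W} → row (2,1) (4,8) (1,1)
{D/Stay/t/N, D/Stay/t/S, D/Stay/t/W, D/Stay/r/N, D/Stay/r/S, D/Stay/r/W, D/In/t/N, D/In/t/S, D/In/t/W, D/In/r/N, D/In/r/S, D/In/r/W, D/Out/t/N, D/Out/t/S, D/Out/t/W, D/Out/r/N, D/Out/r/S, D/Out/r/W} → row (1,8) (1,8) (1,8)
That's 19 distinct rows out of 36 strategies.

19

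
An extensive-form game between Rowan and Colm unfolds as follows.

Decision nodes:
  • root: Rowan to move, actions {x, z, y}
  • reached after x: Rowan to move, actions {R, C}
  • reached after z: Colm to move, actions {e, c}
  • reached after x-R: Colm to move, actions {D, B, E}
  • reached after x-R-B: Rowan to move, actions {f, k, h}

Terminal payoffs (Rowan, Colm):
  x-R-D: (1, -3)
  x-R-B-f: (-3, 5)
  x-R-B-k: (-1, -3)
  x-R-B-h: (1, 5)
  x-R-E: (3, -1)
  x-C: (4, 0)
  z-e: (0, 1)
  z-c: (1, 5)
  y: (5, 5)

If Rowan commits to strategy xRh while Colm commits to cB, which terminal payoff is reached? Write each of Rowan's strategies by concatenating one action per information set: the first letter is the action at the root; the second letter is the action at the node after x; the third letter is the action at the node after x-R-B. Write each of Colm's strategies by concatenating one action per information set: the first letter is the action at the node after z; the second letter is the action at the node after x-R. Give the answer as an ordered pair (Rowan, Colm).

(1, 5)

Trace the play path from the root:
  Rowan plays x
  Rowan plays R at [x]
  Colm plays B at [x-R]
  Rowan plays h at [x-R-B]
→ terminal payoff (1, 5).
(Colm's choice at the node after z is never reached on this path, so it doesn't affect the outcome.)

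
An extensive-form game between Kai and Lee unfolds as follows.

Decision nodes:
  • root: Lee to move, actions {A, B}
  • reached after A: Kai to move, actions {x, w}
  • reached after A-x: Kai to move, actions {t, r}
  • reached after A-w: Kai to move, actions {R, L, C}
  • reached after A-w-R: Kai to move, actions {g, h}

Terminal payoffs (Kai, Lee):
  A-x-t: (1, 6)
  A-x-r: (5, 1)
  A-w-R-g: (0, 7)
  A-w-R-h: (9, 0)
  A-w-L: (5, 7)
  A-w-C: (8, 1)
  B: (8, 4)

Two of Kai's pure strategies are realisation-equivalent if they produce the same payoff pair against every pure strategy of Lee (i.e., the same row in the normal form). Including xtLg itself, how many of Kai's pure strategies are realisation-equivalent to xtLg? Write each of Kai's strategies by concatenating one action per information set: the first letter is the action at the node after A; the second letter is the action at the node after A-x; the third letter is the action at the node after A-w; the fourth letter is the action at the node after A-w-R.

Row for xtLg (columns A, B): (1,6) (8,4).
Under xtLg, Kai's choice at the node after A-w and at the node after A-w-R can never be reached regardless of what Lee does, so varying those choices leaves every outcome unchanged.
Holding the reachable choices fixed and varying the unreachable ones freely already gives 3 × 2 = 6 equivalent strategies.
No other strategy reproduces this row, so those 6 are the full class: xtRg, xtRh, xtLg, xtLh, xtCg, xtCh.

6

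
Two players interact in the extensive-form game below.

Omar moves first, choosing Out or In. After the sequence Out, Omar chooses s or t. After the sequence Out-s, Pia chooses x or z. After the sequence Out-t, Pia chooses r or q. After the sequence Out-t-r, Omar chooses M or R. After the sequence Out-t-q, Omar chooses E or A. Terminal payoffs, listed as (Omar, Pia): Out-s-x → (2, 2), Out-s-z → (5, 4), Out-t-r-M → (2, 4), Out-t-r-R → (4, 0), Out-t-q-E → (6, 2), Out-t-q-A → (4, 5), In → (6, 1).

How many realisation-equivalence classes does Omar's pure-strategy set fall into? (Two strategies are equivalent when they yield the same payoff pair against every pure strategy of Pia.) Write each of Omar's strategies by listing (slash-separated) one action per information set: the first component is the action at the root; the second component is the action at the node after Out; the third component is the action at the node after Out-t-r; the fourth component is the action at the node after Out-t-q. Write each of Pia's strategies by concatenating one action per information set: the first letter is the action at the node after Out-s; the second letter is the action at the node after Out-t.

6

Omar has 16 pure strategies: Out/s/M/E, Out/s/M/A, Out/s/R/E, Out/s/R/A, Out/t/M/E, Out/t/M/A, Out/t/R/E, Out/t/R/A, In/s/M/E, In/s/M/A, In/s/R/E, In/s/R/A, In/t/M/E, In/t/M/A, In/t/R/E, In/t/R/A. Columns: xr, xq, zr, zq.
{Out/s/M/E, Out/s/M/A, Out/s/R/E, Out/s/R/A} → row (2,2) (2,2) (5,4) (5,4)
{Out/t/M/E} → row (2,4) (6,2) (2,4) (6,2)
{Out/t/M/A} → row (2,4) (4,5) (2,4) (4,5)
{Out/t/R/E} → row (4,0) (6,2) (4,0) (6,2)
{Out/t/R/A} → row (4,0) (4,5) (4,0) (4,5)
{In/s/M/E, In/s/M/A, In/s/R/E, In/s/R/A, In/t/M/E, In/t/M/A, In/t/R/E, In/t/R/A} → row (6,1) (6,1) (6,1) (6,1)
That's 6 distinct rows out of 16 strategies.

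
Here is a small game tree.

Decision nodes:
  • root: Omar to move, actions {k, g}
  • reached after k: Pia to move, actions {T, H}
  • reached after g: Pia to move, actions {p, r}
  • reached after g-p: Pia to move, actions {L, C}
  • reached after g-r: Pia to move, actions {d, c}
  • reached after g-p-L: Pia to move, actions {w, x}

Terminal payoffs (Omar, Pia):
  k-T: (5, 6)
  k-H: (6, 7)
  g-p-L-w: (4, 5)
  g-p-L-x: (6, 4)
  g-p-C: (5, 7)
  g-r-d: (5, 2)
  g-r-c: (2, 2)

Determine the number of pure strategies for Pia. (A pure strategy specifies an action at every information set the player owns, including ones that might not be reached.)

32

Pia owns the node after k with actions {T, H} — two choices.
Pia owns the node after g with actions {p, r} — two choices.
Pia owns the node after g-p with actions {L, C} — two choices.
Pia owns the node after g-r with actions {d, c} — two choices.
Pia owns the node after g-p-L with actions {w, x} — two choices.
A pure strategy fixes one action at each information set independently, so the count is the product 2 × 2 × 2 × 2 × 2 = 32.
(For reference, Omar has 2 pure strategies, giving a 32×2 normal-form matrix.)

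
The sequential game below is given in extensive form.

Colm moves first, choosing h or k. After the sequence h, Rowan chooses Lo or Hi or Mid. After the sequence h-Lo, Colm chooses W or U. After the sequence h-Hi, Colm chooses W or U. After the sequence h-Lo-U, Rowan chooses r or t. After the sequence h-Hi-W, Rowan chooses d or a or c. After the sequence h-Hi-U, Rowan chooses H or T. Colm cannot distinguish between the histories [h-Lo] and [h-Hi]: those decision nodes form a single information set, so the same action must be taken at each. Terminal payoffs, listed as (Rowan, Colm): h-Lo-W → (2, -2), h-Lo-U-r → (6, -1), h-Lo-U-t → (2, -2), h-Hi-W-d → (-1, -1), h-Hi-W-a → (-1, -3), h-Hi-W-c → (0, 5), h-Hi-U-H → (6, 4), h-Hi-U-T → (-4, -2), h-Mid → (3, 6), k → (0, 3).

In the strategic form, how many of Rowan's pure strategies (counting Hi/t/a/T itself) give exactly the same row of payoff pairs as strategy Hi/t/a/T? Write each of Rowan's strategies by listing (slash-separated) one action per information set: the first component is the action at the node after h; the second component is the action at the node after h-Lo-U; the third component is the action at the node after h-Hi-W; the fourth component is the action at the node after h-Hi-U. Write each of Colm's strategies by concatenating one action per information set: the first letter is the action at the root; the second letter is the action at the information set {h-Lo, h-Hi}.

Row for Hi/t/a/T (columns hW, hU, kW, kU): (-1,-3) (-4,-2) (0,3) (0,3).
Under Hi/t/a/T, Rowan's choice at the node after h-Lo-U can never be reached regardless of what Colm does, so varying those choices leaves every outcome unchanged.
Holding the reachable choices fixed and varying the unreachable one freely already gives 2 equivalent strategies.
No other strategy reproduces this row, so those 2 are the full class: Hi/r/a/T, Hi/t/a/T.

2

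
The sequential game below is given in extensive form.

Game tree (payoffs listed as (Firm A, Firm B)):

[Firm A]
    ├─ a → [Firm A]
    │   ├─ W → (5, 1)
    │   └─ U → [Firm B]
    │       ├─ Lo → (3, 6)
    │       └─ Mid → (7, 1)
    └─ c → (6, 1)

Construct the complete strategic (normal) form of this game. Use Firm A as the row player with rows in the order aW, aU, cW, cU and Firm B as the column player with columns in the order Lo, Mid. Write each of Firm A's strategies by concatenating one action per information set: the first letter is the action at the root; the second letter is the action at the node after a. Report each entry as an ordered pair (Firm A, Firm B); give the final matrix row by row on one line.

aW: (5,1) (5,1) | aU: (3,6) (7,1) | cW: (6,1) (6,1) | cU: (6,1) (6,1)

Row aW: Lo→(5,1), Mid→(5,1)
Row aU: Lo→(3,6), Mid→(7,1)
Row cW: Lo→(6,1), Mid→(6,1)
Row cU: Lo→(6,1), Mid→(6,1)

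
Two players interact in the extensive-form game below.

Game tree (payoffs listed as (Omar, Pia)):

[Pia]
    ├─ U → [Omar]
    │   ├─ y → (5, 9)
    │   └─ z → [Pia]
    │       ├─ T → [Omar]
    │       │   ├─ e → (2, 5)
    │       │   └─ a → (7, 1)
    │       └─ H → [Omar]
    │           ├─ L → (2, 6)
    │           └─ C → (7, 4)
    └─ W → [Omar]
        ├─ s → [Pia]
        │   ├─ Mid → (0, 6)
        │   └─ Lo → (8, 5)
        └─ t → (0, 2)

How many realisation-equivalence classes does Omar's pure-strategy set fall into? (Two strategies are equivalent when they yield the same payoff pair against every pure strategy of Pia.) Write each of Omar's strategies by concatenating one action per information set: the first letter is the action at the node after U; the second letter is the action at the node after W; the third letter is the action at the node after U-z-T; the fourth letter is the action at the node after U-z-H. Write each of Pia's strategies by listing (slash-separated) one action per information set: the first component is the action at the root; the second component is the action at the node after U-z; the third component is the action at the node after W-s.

10

Omar has 16 pure strategies: yseL, yseC, ysaL, ysaC, yteL, yteC, ytaL, ytaC, zseL, zseC, zsaL, zsaC, zteL, zteC, ztaL, ztaC. Columns: U/T/Mid, U/T/Lo, U/H/Mid, U/H/Lo, W/T/Mid, W/T/Lo, W/H/Mid, W/H/Lo.
{yseL, yseC, ysaL, ysaC} → row (5,9) (5,9) (5,9) (5,9) (0,6) (8,5) (0,6) (8,5)
{yteL, yteC, ytaL, ytaC} → row (5,9) (5,9) (5,9) (5,9) (0,2) (0,2) (0,2) (0,2)
{zseL} → row (2,5) (2,5) (2,6) (2,6) (0,6) (8,5) (0,6) (8,5)
{zseC} → row (2,5) (2,5) (7,4) (7,4) (0,6) (8,5) (0,6) (8,5)
{zsaL} → row (7,1) (7,1) (2,6) (2,6) (0,6) (8,5) (0,6) (8,5)
{zsaC} → row (7,1) (7,1) (7,4) (7,4) (0,6) (8,5) (0,6) (8,5)
{zteL} → row (2,5) (2,5) (2,6) (2,6) (0,2) (0,2) (0,2) (0,2)
{zteC} → row (2,5) (2,5) (7,4) (7,4) (0,2) (0,2) (0,2) (0,2)
{ztaL} → row (7,1) (7,1) (2,6) (2,6) (0,2) (0,2) (0,2) (0,2)
{ztaC} → row (7,1) (7,1) (7,4) (7,4) (0,2) (0,2) (0,2) (0,2)
That's 10 distinct rows out of 16 strategies.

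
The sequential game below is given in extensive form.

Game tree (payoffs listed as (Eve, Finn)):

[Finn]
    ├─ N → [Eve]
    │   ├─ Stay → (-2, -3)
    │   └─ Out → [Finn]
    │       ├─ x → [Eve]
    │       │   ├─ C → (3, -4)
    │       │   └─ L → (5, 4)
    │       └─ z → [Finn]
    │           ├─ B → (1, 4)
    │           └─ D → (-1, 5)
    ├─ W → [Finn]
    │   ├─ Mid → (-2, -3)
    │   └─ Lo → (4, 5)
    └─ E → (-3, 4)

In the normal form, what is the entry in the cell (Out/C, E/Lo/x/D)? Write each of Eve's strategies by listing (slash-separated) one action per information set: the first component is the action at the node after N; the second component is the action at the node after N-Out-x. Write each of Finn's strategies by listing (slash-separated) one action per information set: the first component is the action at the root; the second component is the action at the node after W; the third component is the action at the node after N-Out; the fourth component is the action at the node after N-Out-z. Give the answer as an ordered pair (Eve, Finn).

Trace the play path from the root:
  Finn plays E
→ terminal payoff (-3, 4).
(Eve's choice at the node after N is never reached on this path, so it doesn't affect the outcome.)

(-3, 4)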